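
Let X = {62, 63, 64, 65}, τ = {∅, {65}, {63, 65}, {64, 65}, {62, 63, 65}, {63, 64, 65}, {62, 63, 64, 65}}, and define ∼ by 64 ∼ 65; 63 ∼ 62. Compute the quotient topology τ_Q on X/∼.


X/∼ = {[62=63], [64=65]}; |τ_Q| = 3.

Equivalence classes: [62=63], [64=65].
Quotient map π: X → X/∼ sends 62 ↦ [62=63], 63 ↦ [62=63], 64 ↦ [64=65], 65 ↦ [64=65].
For each subset V ⊆ X/∼, compute π^{-1}(V) ⊆ X and check whether π^{-1}(V) ∈ τ. V is open in τ_Q iff π^{-1}(V) ∈ τ.
  V = {}: π^{-1}(V) = ∅ ∈ τ ✓.
  V = {[62=63]}: π^{-1}(V) = {62, 63} ∉ τ ✗.
  V = {[64=65]}: π^{-1}(V) = {64, 65} ∈ τ ✓.
  V = {[62=63], [64=65]}: π^{-1}(V) = {62, 63, 64, 65} ∈ τ ✓.
Open sets in the quotient: τ_Q = {{}, {[64=65]}, {[62=63], [64=65]}} (3 elements).


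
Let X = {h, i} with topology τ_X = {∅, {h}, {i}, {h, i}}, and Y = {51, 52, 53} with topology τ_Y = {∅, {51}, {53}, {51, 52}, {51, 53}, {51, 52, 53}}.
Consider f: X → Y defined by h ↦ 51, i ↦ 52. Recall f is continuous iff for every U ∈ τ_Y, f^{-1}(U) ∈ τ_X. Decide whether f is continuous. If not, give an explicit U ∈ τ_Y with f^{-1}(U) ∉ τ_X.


f IS continuous.

Compute f^{-1}(U) for each U ∈ τ_Y:
  U = ∅: f^{-1}(U) = ∅ ∈ τ_X ✓.
  U = {51}: f^{-1}(U) = {h} ∈ τ_X ✓.
  U = {53}: f^{-1}(U) = ∅ ∈ τ_X ✓.
  U = {51, 52}: f^{-1}(U) = {h, i} ∈ τ_X ✓.
  U = {51, 53}: f^{-1}(U) = {h} ∈ τ_X ✓.
  U = {51, 52, 53}: f^{-1}(U) = {h, i} ∈ τ_X ✓.
Every preimage lies in τ_X, so f IS continuous.


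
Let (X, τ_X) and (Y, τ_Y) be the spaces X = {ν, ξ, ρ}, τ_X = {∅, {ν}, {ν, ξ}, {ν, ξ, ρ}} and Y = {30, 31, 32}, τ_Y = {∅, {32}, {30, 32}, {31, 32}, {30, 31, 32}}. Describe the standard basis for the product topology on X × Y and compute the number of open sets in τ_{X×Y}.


Basis B = {∅ × ∅, {ν} × {32}, {ν} × {30, 32}, {ν} × {31, 32}, {ν, ξ} × {32}, {ν} × {30, 31, 32}, {ν, ξ, ρ} × {32}, {ν, ξ} × {30, 32}, {ν, ξ} × {31, 32}, {ν, ξ} × {30, 31, 32}, {ν, ξ, ρ} × {30, 32}, {ν, ξ, ρ} × {31, 32}, {ν, ξ, ρ} × {30, 31, 32}}; |τ_{X×Y}| = 30.

Enumerate products U × V with U ∈ τ_X, V ∈ τ_Y (deduplicated):
  ∅ × ∅ = {} (∅)
  {ν} × {32} = {(ν,32)}
  {ν} × {30, 32} = {(ν,30), (ν,32)}
  {ν} × {31, 32} = {(ν,31), (ν,32)}
  {ν, ξ} × {32} = {(ν,32), (ξ,32)}
  {ν} × {30, 31, 32} = {(ν,30), (ν,31), (ν,32)}
  {ν, ξ, ρ} × {32} = {(ν,32), (ξ,32), (ρ,32)}
  {ν, ξ} × {30, 32} = {(ν,30), (ν,32), (ξ,30), (ξ,32)}
  {ν, ξ} × {31, 32} = {(ν,31), (ν,32), (ξ,31), (ξ,32)}
  {ν, ξ} × {30, 31, 32} = {(ν,30), (ν,31), (ν,32), (ξ,30), (ξ,31), (ξ,32)}
  {ν, ξ, ρ} × {30, 32} = {(ν,30), (ν,32), (ξ,30), (ξ,32), (ρ,30), (ρ,32)}
  {ν, ξ, ρ} × {31, 32} = {(ν,31), (ν,32), (ξ,31), (ξ,32), (ρ,31), (ρ,32)}
  {ν, ξ, ρ} × {30, 31, 32} = {(ν,30), (ν,31), (ν,32), (ξ,30), (ξ,31), (ξ,32), (ρ,30), (ρ,31), (ρ,32)}
These 13 distinct sets form the basis B.
Close under arbitrary unions to get τ_{X×Y}; counting gives |τ_{X×Y}| = 30.


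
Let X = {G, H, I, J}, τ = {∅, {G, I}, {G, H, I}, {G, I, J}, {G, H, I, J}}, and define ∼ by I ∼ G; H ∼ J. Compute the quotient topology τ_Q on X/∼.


X/∼ = {[G=I], [H=J]}; |τ_Q| = 3.

Equivalence classes: [G=I], [H=J].
Quotient map π: X → X/∼ sends G ↦ [G=I], H ↦ [H=J], I ↦ [G=I], J ↦ [H=J].
For each subset V ⊆ X/∼, compute π^{-1}(V) ⊆ X and check whether π^{-1}(V) ∈ τ. V is open in τ_Q iff π^{-1}(V) ∈ τ.
  V = {}: π^{-1}(V) = ∅ ∈ τ ✓.
  V = {[G=I]}: π^{-1}(V) = {G, I} ∈ τ ✓.
  V = {[H=J]}: π^{-1}(V) = {H, J} ∉ τ ✗.
  V = {[G=I], [H=J]}: π^{-1}(V) = {G, H, I, J} ∈ τ ✓.
Open sets in the quotient: τ_Q = {{}, {[G=I]}, {[G=I], [H=J]}} (3 elements).


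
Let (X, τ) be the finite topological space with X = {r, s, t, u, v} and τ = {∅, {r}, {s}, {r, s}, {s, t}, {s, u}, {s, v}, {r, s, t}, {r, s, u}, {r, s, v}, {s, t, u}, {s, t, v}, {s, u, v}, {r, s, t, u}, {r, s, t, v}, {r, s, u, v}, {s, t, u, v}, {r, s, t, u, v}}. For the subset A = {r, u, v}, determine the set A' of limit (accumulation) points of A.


A' = ∅

For each x ∈ X, list the open sets U ∈ τ with x ∈ U, then check whether U ∩ (A ∖ {x}) ≠ ∅ for every such U.
  x = r: open {r} ∋ x has {r} ∩ (A ∖ {r}) = ∅, so x is NOT a limit point.
  x = s: open {s} ∋ x has {s} ∩ (A ∖ {s}) = ∅, so x is NOT a limit point.
  x = t: open {s, t} ∋ x has {s, t} ∩ (A ∖ {t}) = ∅, so x is NOT a limit point.
  x = u: open {s, u} ∋ x has {s, u} ∩ (A ∖ {u}) = ∅, so x is NOT a limit point.
  x = v: open {s, v} ∋ x has {s, v} ∩ (A ∖ {v}) = ∅, so x is NOT a limit point.
Collecting: A' = ∅.


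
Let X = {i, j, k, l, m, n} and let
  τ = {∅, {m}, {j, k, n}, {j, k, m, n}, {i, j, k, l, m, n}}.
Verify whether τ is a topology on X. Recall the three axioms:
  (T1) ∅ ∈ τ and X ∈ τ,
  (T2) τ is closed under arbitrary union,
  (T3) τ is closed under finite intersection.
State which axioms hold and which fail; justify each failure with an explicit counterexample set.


τ IS a topology on X.

Axiom (T1): ∅ ∈ τ? Yes; X ∈ τ? Yes.
Axiom (T2/T3): check pairwise unions and intersections of members of τ.
All pairwise intersections and unions checked — each lies in τ. Therefore τ satisfies (T1), (T2), (T3): it IS a topology on X.


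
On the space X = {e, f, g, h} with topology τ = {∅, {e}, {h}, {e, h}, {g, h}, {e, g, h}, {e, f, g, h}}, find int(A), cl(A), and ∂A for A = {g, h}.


int(A) = {g, h}, cl(A) = {f, g, h}, ∂A = {f}.

Closed sets in (X, τ) are complements of opens:
  closed(X, τ) = {∅, {f}, {e, f}, {f, g}, {e, f, g}, {f, g, h}, {e, f, g, h}}.
int(A) = ⋃ {U ∈ τ : U ⊆ A}. Opens contained in A: ∅, {h}, {g, h}.
Taking the union of these: int(A) = {g, h}.
cl(A) = ⋂ {C closed : A ⊆ C}. Closed sets containing A: {f, g, h}, {e, f, g, h}.
Intersecting these: cl(A) = {f, g, h}.
∂A = cl(A) ∖ int(A) = {f, g, h} ∖ {g, h} = {f}.


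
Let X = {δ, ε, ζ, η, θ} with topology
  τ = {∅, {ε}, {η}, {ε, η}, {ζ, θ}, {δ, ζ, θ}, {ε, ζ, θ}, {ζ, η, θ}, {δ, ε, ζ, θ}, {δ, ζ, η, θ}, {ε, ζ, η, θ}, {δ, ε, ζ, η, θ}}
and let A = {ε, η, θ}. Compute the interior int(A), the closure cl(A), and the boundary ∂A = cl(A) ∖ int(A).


int(A) = {ε, η}, cl(A) = {δ, ε, ζ, η, θ}, ∂A = {δ, ζ, θ}.

Closed sets in (X, τ) are complements of opens:
  closed(X, τ) = {∅, {δ}, {ε}, {η}, {δ, ε}, {δ, η}, {ε, η}, {δ, ε, η}, {δ, ζ, θ}, {δ, ε, ζ, θ}, {δ, ζ, η, θ}, {δ, ε, ζ, η, θ}}.
int(A) = ⋃ {U ∈ τ : U ⊆ A}. Opens contained in A: ∅, {ε}, {η}, {ε, η}.
Taking the union of these: int(A) = {ε, η}.
cl(A) = ⋂ {C closed : A ⊆ C}. Closed sets containing A: {δ, ε, ζ, η, θ}.
Intersecting these: cl(A) = {δ, ε, ζ, η, θ}.
∂A = cl(A) ∖ int(A) = {δ, ε, ζ, η, θ} ∖ {ε, η} = {δ, ζ, θ}.


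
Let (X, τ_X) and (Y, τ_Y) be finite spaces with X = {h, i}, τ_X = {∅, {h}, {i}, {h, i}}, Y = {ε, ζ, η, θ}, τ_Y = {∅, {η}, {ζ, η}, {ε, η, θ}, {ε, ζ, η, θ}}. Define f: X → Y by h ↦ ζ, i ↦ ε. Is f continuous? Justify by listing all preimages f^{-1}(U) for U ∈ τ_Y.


f IS continuous.

Compute f^{-1}(U) for each U ∈ τ_Y:
  U = ∅: f^{-1}(U) = ∅ ∈ τ_X ✓.
  U = {η}: f^{-1}(U) = ∅ ∈ τ_X ✓.
  U = {ζ, η}: f^{-1}(U) = {h} ∈ τ_X ✓.
  U = {ε, η, θ}: f^{-1}(U) = {i} ∈ τ_X ✓.
  U = {ε, ζ, η, θ}: f^{-1}(U) = {h, i} ∈ τ_X ✓.
Every preimage lies in τ_X, so f IS continuous.


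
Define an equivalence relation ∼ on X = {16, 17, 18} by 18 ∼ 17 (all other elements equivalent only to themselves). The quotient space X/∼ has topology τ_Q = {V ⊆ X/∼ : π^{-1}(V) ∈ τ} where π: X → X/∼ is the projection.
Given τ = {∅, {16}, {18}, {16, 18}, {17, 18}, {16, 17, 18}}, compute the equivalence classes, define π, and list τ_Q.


X/∼ = {[16], [17=18]}; |τ_Q| = 4.

Equivalence classes: [16], [17=18].
Quotient map π: X → X/∼ sends 16 ↦ [16], 17 ↦ [17=18], 18 ↦ [17=18].
For each subset V ⊆ X/∼, compute π^{-1}(V) ⊆ X and check whether π^{-1}(V) ∈ τ. V is open in τ_Q iff π^{-1}(V) ∈ τ.
  V = {}: π^{-1}(V) = ∅ ∈ τ ✓.
  V = {[16]}: π^{-1}(V) = {16} ∈ τ ✓.
  V = {[17=18]}: π^{-1}(V) = {17, 18} ∈ τ ✓.
  V = {[16], [17=18]}: π^{-1}(V) = {16, 17, 18} ∈ τ ✓.
Open sets in the quotient: τ_Q = {{}, {[16]}, {[17=18]}, {[16], [17=18]}} (4 elements).


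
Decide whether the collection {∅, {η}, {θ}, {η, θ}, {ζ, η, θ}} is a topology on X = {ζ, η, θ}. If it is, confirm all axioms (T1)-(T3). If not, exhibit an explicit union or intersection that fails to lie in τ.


τ IS a topology on X.

Axiom (T1): ∅ ∈ τ? Yes; X ∈ τ? Yes.
Axiom (T2/T3): check pairwise unions and intersections of members of τ.
All pairwise intersections and unions checked — each lies in τ. Therefore τ satisfies (T1), (T2), (T3): it IS a topology on X.


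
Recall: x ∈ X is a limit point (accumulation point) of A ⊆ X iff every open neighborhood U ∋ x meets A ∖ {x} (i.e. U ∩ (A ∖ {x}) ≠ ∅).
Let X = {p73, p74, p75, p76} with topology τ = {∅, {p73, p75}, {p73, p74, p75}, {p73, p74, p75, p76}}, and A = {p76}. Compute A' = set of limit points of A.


A' = ∅

For each x ∈ X, list the open sets U ∈ τ with x ∈ U, then check whether U ∩ (A ∖ {x}) ≠ ∅ for every such U.
  x = p73: open {p73, p75} ∋ x has {p73, p75} ∩ (A ∖ {p73}) = ∅, so x is NOT a limit point.
  x = p74: open {p73, p74, p75} ∋ x has {p73, p74, p75} ∩ (A ∖ {p74}) = ∅, so x is NOT a limit point.
  x = p75: open {p73, p75} ∋ x has {p73, p75} ∩ (A ∖ {p75}) = ∅, so x is NOT a limit point.
  x = p76: open {p73, p74, p75, p76} ∋ x has {p73, p74, p75, p76} ∩ (A ∖ {p76}) = ∅, so x is NOT a limit point.
Collecting: A' = ∅.


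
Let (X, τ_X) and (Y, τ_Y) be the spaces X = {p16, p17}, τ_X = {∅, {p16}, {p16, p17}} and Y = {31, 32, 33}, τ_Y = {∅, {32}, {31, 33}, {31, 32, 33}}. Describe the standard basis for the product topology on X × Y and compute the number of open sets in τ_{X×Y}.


Basis B = {∅ × ∅, {p16} × {32}, {p16} × {31, 33}, {p16, p17} × {32}, {p16} × {31, 32, 33}, {p16, p17} × {31, 33}, {p16, p17} × {31, 32, 33}}; |τ_{X×Y}| = 9.

Enumerate products U × V with U ∈ τ_X, V ∈ τ_Y (deduplicated):
  ∅ × ∅ = {} (∅)
  {p16} × {32} = {(p16,32)}
  {p16} × {31, 33} = {(p16,31), (p16,33)}
  {p16, p17} × {32} = {(p16,32), (p17,32)}
  {p16} × {31, 32, 33} = {(p16,31), (p16,32), (p16,33)}
  {p16, p17} × {31, 33} = {(p16,31), (p16,33), (p17,31), (p17,33)}
  {p16, p17} × {31, 32, 33} = {(p16,31), (p16,32), (p16,33), (p17,31), (p17,32), (p17,33)}
These 7 distinct sets form the basis B.
Close under arbitrary unions to get τ_{X×Y}; counting gives |τ_{X×Y}| = 9.


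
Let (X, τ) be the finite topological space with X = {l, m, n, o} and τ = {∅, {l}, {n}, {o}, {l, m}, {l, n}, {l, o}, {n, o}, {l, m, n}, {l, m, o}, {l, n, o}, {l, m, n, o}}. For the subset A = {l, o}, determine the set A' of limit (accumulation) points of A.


A' = {m}

For each x ∈ X, list the open sets U ∈ τ with x ∈ U, then check whether U ∩ (A ∖ {x}) ≠ ∅ for every such U.
  x = l: open {l} ∋ x has {l} ∩ (A ∖ {l}) = ∅, so x is NOT a limit point.
  x = m: opens ∋ x are {l, m}, {l, m, n}, {l, m, o}, {l, m, n, o}; each meets A ∖ {m}, so x IS a limit point.
  x = n: open {n} ∋ x has {n} ∩ (A ∖ {n}) = ∅, so x is NOT a limit point.
  x = o: open {o} ∋ x has {o} ∩ (A ∖ {o}) = ∅, so x is NOT a limit point.
Collecting: A' = {m}.


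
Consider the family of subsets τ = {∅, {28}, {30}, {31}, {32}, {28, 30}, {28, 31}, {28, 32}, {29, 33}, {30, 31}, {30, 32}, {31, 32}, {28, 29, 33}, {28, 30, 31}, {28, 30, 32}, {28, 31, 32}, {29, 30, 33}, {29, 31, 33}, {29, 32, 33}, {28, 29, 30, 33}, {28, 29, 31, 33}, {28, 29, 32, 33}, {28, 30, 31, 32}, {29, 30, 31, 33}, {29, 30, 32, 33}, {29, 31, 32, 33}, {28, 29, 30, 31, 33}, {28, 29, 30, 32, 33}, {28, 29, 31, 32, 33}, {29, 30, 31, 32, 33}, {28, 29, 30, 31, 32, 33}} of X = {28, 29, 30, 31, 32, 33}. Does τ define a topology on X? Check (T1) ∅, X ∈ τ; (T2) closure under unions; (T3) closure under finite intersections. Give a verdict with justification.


τ is NOT a topology on X.

Axiom (T1): ∅ ∈ τ? Yes; X ∈ τ? Yes.
Axiom (T2/T3): check pairwise unions and intersections of members of τ.
Counterexample for (T2): {30} ∪ {31, 32} = {30, 31, 32} ∉ τ. Therefore τ is NOT a topology.


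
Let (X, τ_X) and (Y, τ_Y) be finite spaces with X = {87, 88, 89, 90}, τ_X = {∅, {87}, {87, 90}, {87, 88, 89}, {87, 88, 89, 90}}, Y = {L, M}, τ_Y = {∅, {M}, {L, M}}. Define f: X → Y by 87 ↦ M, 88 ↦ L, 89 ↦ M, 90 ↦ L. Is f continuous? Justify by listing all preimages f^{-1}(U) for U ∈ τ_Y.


f is NOT continuous.

Compute f^{-1}(U) for each U ∈ τ_Y:
  U = ∅: f^{-1}(U) = ∅ ∈ τ_X ✓.
  U = {M}: f^{-1}(U) = {87, 89} ∉ τ_X ✗.
  U = {L, M}: f^{-1}(U) = {87, 88, 89, 90} ∈ τ_X ✓.
Found U = {M} with f^{-1}(U) = {87, 89} not in τ_X. Therefore f is NOT continuous.


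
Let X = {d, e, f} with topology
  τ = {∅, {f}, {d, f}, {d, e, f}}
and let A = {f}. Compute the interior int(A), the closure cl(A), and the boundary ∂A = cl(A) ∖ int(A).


int(A) = {f}, cl(A) = {d, e, f}, ∂A = {d, e}.

Closed sets in (X, τ) are complements of opens:
  closed(X, τ) = {∅, {e}, {d, e}, {d, e, f}}.
int(A) = ⋃ {U ∈ τ : U ⊆ A}. Opens contained in A: ∅, {f}.
Taking the union of these: int(A) = {f}.
cl(A) = ⋂ {C closed : A ⊆ C}. Closed sets containing A: {d, e, f}.
Intersecting these: cl(A) = {d, e, f}.
∂A = cl(A) ∖ int(A) = {d, e, f} ∖ {f} = {d, e}.


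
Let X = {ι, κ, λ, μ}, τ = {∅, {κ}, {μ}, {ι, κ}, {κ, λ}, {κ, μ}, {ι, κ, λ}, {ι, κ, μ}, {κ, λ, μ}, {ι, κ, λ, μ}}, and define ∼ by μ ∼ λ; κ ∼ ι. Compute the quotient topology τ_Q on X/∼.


X/∼ = {[ι=κ], [λ=μ]}; |τ_Q| = 3.

Equivalence classes: [ι=κ], [λ=μ].
Quotient map π: X → X/∼ sends ι ↦ [ι=κ], κ ↦ [ι=κ], λ ↦ [λ=μ], μ ↦ [λ=μ].
For each subset V ⊆ X/∼, compute π^{-1}(V) ⊆ X and check whether π^{-1}(V) ∈ τ. V is open in τ_Q iff π^{-1}(V) ∈ τ.
  V = {}: π^{-1}(V) = ∅ ∈ τ ✓.
  V = {[ι=κ]}: π^{-1}(V) = {ι, κ} ∈ τ ✓.
  V = {[λ=μ]}: π^{-1}(V) = {λ, μ} ∉ τ ✗.
  V = {[ι=κ], [λ=μ]}: π^{-1}(V) = {ι, κ, λ, μ} ∈ τ ✓.
Open sets in the quotient: τ_Q = {{}, {[ι=κ]}, {[ι=κ], [λ=μ]}} (3 elements).


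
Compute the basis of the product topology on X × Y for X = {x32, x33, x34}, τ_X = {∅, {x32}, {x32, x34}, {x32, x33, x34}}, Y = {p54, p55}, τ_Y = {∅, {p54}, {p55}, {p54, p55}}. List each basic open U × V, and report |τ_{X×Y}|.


Basis B = {∅ × ∅, {x32} × {p54}, {x32} × {p55}, {x32} × {p54, p55}, {x32, x34} × {p54}, {x32, x34} × {p55}, {x32, x33, x34} × {p54}, {x32, x33, x34} × {p55}, {x32, x34} × {p54, p55}, {x32, x33, x34} × {p54, p55}}; |τ_{X×Y}| = 16.

Enumerate products U × V with U ∈ τ_X, V ∈ τ_Y (deduplicated):
  ∅ × ∅ = {} (∅)
  {x32} × {p54} = {(x32,p54)}
  {x32} × {p55} = {(x32,p55)}
  {x32} × {p54, p55} = {(x32,p54), (x32,p55)}
  {x32, x34} × {p54} = {(x32,p54), (x34,p54)}
  {x32, x34} × {p55} = {(x32,p55), (x34,p55)}
  {x32, x33, x34} × {p54} = {(x32,p54), (x33,p54), (x34,p54)}
  {x32, x33, x34} × {p55} = {(x32,p55), (x33,p55), (x34,p55)}
  {x32, x34} × {p54, p55} = {(x32,p54), (x32,p55), (x34,p54), (x34,p55)}
  {x32, x33, x34} × {p54, p55} = {(x32,p54), (x32,p55), (x33,p54), (x33,p55), (x34,p54), (x34,p55)}
These 10 distinct sets form the basis B.
Close under arbitrary unions to get τ_{X×Y}; counting gives |τ_{X×Y}| = 16.


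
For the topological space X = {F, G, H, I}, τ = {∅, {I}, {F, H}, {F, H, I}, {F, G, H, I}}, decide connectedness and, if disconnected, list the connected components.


(X, τ) is connected.

Find clopen sets (U ∈ τ with X ∖ U ∈ τ):
  U = ∅, X ∖ U = {F, G, H, I} — both open, so U is clopen.
  U = {F, G, H, I}, X ∖ U = ∅ — both open, so U is clopen.
Only trivial clopens (∅ and X) exist, so (X, τ) is connected.
Compute connected components by grouping points that agree on all clopens:
  component: {F, G, H, I}


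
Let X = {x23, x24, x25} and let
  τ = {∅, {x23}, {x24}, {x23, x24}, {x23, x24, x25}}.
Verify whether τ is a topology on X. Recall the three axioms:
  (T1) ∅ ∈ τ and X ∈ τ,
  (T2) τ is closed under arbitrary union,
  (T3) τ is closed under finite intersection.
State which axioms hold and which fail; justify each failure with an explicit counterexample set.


τ IS a topology on X.

Axiom (T1): ∅ ∈ τ? Yes; X ∈ τ? Yes.
Axiom (T2/T3): check pairwise unions and intersections of members of τ.
All pairwise intersections and unions checked — each lies in τ. Therefore τ satisfies (T1), (T2), (T3): it IS a topology on X.


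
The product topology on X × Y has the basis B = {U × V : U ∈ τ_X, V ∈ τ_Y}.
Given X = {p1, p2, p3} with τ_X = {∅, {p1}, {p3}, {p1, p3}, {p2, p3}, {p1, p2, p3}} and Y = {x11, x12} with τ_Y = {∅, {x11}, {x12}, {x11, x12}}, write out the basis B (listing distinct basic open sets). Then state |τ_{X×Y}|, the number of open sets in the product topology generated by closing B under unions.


Basis B = {∅ × ∅, {p1} × {x11}, {p1} × {x12}, {p3} × {x11}, {p3} × {x12}, {p1} × {x11, x12}, {p1, p3} × {x11}, {p1, p3} × {x12}, {p2, p3} × {x11}, {p2, p3} × {x12}, {p3} × {x11, x12}, {p1, p2, p3} × {x11}, {p1, p2, p3} × {x12}, {p1, p3} × {x11, x12}, {p2, p3} × {x11, x12}, {p1, p2, p3} × {x11, x12}}; |τ_{X×Y}| = 36.

Enumerate products U × V with U ∈ τ_X, V ∈ τ_Y (deduplicated):
  ∅ × ∅ = {} (∅)
  {p1} × {x11} = {(p1,x11)}
  {p1} × {x12} = {(p1,x12)}
  {p3} × {x11} = {(p3,x11)}
  {p3} × {x12} = {(p3,x12)}
  {p1} × {x11, x12} = {(p1,x11), (p1,x12)}
  {p1, p3} × {x11} = {(p1,x11), (p3,x11)}
  {p1, p3} × {x12} = {(p1,x12), (p3,x12)}
  {p2, p3} × {x11} = {(p2,x11), (p3,x11)}
  {p2, p3} × {x12} = {(p2,x12), (p3,x12)}
  {p3} × {x11, x12} = {(p3,x11), (p3,x12)}
  {p1, p2, p3} × {x11} = {(p1,x11), (p2,x11), (p3,x11)}
  {p1, p2, p3} × {x12} = {(p1,x12), (p2,x12), (p3,x12)}
  {p1, p3} × {x11, x12} = {(p1,x11), (p1,x12), (p3,x11), (p3,x12)}
  {p2, p3} × {x11, x12} = {(p2,x11), (p2,x12), (p3,x11), (p3,x12)}
  {p1, p2, p3} × {x11, x12} = {(p1,x11), (p1,x12), (p2,x11), (p2,x12), (p3,x11), (p3,x12)}
These 16 distinct sets form the basis B.
Close under arbitrary unions to get τ_{X×Y}; counting gives |τ_{X×Y}| = 36.


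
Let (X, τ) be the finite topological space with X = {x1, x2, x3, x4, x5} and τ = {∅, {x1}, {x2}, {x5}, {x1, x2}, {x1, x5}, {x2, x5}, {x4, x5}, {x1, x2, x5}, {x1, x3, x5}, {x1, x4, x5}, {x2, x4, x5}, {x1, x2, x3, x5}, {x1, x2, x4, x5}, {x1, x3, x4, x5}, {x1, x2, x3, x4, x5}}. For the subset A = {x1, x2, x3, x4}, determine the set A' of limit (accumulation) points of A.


A' = {x3}

For each x ∈ X, list the open sets U ∈ τ with x ∈ U, then check whether U ∩ (A ∖ {x}) ≠ ∅ for every such U.
  x = x1: open {x1} ∋ x has {x1} ∩ (A ∖ {x1}) = ∅, so x is NOT a limit point.
  x = x2: open {x2} ∋ x has {x2} ∩ (A ∖ {x2}) = ∅, so x is NOT a limit point.
  x = x3: opens ∋ x are {x1, x3, x5}, {x1, x2, x3, x5}, {x1, x3, x4, x5}, {x1, x2, x3, x4, x5}; each meets A ∖ {x3}, so x IS a limit point.
  x = x4: open {x4, x5} ∋ x has {x4, x5} ∩ (A ∖ {x4}) = ∅, so x is NOT a limit point.
  x = x5: open {x5} ∋ x has {x5} ∩ (A ∖ {x5}) = ∅, so x is NOT a limit point.
Collecting: A' = {x3}.


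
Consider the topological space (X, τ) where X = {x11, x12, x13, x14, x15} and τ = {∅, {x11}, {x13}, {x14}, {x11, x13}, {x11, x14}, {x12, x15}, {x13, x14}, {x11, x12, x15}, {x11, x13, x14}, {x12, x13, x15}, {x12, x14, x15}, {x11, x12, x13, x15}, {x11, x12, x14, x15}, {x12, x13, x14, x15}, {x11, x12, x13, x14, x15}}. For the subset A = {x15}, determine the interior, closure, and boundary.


int(A) = ∅, cl(A) = {x12, x15}, ∂A = {x12, x15}.

Closed sets in (X, τ) are complements of opens:
  closed(X, τ) = {∅, {x11}, {x13}, {x14}, {x11, x13}, {x11, x14}, {x12, x15}, {x13, x14}, {x11, x12, x15}, {x11, x13, x14}, {x12, x13, x15}, {x12, x14, x15}, {x11, x12, x13, x15}, {x11, x12, x14, x15}, {x12, x13, x14, x15}, {x11, x12, x13, x14, x15}}.
int(A) = ⋃ {U ∈ τ : U ⊆ A}. Opens contained in A: ∅.
Taking the union of these: int(A) = ∅.
cl(A) = ⋂ {C closed : A ⊆ C}. Closed sets containing A: {x12, x15}, {x11, x12, x15}, {x12, x13, x15}, {x12, x14, x15}, {x11, x12, x13, x15}, {x11, x12, x14, x15}, {x12, x13, x14, x15}, {x11, x12, x13, x14, x15}.
Intersecting these: cl(A) = {x12, x15}.
∂A = cl(A) ∖ int(A) = {x12, x15} ∖ ∅ = {x12, x15}.


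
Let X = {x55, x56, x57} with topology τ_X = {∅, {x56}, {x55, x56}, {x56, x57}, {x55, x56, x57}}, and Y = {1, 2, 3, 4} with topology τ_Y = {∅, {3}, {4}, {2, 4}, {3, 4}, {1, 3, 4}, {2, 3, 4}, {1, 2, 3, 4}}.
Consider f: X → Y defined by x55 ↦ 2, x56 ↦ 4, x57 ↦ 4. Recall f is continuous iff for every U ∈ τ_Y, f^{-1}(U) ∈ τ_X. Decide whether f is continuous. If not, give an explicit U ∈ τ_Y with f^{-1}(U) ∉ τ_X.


f IS continuous.

Compute f^{-1}(U) for each U ∈ τ_Y:
  U = ∅: f^{-1}(U) = ∅ ∈ τ_X ✓.
  U = {3}: f^{-1}(U) = ∅ ∈ τ_X ✓.
  U = {4}: f^{-1}(U) = {x56, x57} ∈ τ_X ✓.
  U = {2, 4}: f^{-1}(U) = {x55, x56, x57} ∈ τ_X ✓.
  U = {3, 4}: f^{-1}(U) = {x56, x57} ∈ τ_X ✓.
  U = {1, 3, 4}: f^{-1}(U) = {x56, x57} ∈ τ_X ✓.
  U = {2, 3, 4}: f^{-1}(U) = {x55, x56, x57} ∈ τ_X ✓.
  U = {1, 2, 3, 4}: f^{-1}(U) = {x55, x56, x57} ∈ τ_X ✓.
Every preimage lies in τ_X, so f IS continuous.


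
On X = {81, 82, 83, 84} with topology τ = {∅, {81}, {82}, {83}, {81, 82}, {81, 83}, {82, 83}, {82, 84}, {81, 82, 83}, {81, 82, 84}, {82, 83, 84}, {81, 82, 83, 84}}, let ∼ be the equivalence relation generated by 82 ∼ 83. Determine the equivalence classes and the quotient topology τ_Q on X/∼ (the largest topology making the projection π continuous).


X/∼ = {[81], [82=83], [84]}; |τ_Q| = 6.

Equivalence classes: [81], [82=83], [84].
Quotient map π: X → X/∼ sends 81 ↦ [81], 82 ↦ [82=83], 83 ↦ [82=83], 84 ↦ [84].
For each subset V ⊆ X/∼, compute π^{-1}(V) ⊆ X and check whether π^{-1}(V) ∈ τ. V is open in τ_Q iff π^{-1}(V) ∈ τ.
  V = {}: π^{-1}(V) = ∅ ∈ τ ✓.
  V = {[81]}: π^{-1}(V) = {81} ∈ τ ✓.
  V = {[82=83]}: π^{-1}(V) = {82, 83} ∈ τ ✓.
  V = {[81], [82=83]}: π^{-1}(V) = {81, 82, 83} ∈ τ ✓.
  V = {[84]}: π^{-1}(V) = {84} ∉ τ ✗.
  V = {[81], [84]}: π^{-1}(V) = {81, 84} ∉ τ ✗.
  V = {[82=83], [84]}: π^{-1}(V) = {82, 83, 84} ∈ τ ✓.
  V = {[81], [82=83], [84]}: π^{-1}(V) = {81, 82, 83, 84} ∈ τ ✓.
Open sets in the quotient: τ_Q = {{}, {[81]}, {[82=83]}, {[81], [82=83]}, {[82=83], [84]}, {[81], [82=83], [84]}} (6 elements).


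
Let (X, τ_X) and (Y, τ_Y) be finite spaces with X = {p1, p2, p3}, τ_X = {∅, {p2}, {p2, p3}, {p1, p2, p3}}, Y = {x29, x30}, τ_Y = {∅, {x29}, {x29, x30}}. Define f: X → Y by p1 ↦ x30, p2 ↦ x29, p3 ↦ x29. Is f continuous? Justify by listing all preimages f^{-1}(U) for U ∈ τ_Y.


f IS continuous.

Compute f^{-1}(U) for each U ∈ τ_Y:
  U = ∅: f^{-1}(U) = ∅ ∈ τ_X ✓.
  U = {x29}: f^{-1}(U) = {p2, p3} ∈ τ_X ✓.
  U = {x29, x30}: f^{-1}(U) = {p1, p2, p3} ∈ τ_X ✓.
Every preimage lies in τ_X, so f IS continuous.


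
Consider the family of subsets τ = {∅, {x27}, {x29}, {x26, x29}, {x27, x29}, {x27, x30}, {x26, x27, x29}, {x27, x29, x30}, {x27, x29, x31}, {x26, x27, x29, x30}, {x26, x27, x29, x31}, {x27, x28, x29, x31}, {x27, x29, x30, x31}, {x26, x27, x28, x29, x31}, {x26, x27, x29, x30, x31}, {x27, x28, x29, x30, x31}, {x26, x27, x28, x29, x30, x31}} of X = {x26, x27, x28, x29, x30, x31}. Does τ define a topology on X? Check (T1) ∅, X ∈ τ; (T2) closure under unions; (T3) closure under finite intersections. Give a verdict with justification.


τ IS a topology on X.

Axiom (T1): ∅ ∈ τ? Yes; X ∈ τ? Yes.
Axiom (T2/T3): check pairwise unions and intersections of members of τ.
All pairwise intersections and unions checked — each lies in τ. Therefore τ satisfies (T1), (T2), (T3): it IS a topology on X.


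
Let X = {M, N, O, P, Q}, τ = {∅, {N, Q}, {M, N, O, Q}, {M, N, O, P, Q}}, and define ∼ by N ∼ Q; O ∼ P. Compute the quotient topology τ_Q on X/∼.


X/∼ = {[M], [N=Q], [O=P]}; |τ_Q| = 3.

Equivalence classes: [M], [N=Q], [O=P].
Quotient map π: X → X/∼ sends M ↦ [M], N ↦ [N=Q], O ↦ [O=P], P ↦ [O=P], Q ↦ [N=Q].
For each subset V ⊆ X/∼, compute π^{-1}(V) ⊆ X and check whether π^{-1}(V) ∈ τ. V is open in τ_Q iff π^{-1}(V) ∈ τ.
  V = {}: π^{-1}(V) = ∅ ∈ τ ✓.
  V = {[M]}: π^{-1}(V) = {M} ∉ τ ✗.
  V = {[N=Q]}: π^{-1}(V) = {N, Q} ∈ τ ✓.
  V = {[M], [N=Q]}: π^{-1}(V) = {M, N, Q} ∉ τ ✗.
  V = {[O=P]}: π^{-1}(V) = {O, P} ∉ τ ✗.
  V = {[M], [O=P]}: π^{-1}(V) = {M, O, P} ∉ τ ✗.
  V = {[N=Q], [O=P]}: π^{-1}(V) = {N, O, P, Q} ∉ τ ✗.
  V = {[M], [N=Q], [O=P]}: π^{-1}(V) = {M, N, O, P, Q} ∈ τ ✓.
Open sets in the quotient: τ_Q = {{}, {[N=Q]}, {[M], [N=Q], [O=P]}} (3 elements).


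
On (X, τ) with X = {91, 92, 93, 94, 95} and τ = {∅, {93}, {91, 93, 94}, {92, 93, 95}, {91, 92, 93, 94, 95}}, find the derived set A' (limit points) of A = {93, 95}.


A' = {91, 92, 94, 95}

For each x ∈ X, list the open sets U ∈ τ with x ∈ U, then check whether U ∩ (A ∖ {x}) ≠ ∅ for every such U.
  x = 91: opens ∋ x are {91, 93, 94}, {91, 92, 93, 94, 95}; each meets A ∖ {91}, so x IS a limit point.
  x = 92: opens ∋ x are {92, 93, 95}, {91, 92, 93, 94, 95}; each meets A ∖ {92}, so x IS a limit point.
  x = 93: open {93} ∋ x has {93} ∩ (A ∖ {93}) = ∅, so x is NOT a limit point.
  x = 94: opens ∋ x are {91, 93, 94}, {91, 92, 93, 94, 95}; each meets A ∖ {94}, so x IS a limit point.
  x = 95: opens ∋ x are {92, 93, 95}, {91, 92, 93, 94, 95}; each meets A ∖ {95}, so x IS a limit point.
Collecting: A' = {91, 92, 94, 95}.


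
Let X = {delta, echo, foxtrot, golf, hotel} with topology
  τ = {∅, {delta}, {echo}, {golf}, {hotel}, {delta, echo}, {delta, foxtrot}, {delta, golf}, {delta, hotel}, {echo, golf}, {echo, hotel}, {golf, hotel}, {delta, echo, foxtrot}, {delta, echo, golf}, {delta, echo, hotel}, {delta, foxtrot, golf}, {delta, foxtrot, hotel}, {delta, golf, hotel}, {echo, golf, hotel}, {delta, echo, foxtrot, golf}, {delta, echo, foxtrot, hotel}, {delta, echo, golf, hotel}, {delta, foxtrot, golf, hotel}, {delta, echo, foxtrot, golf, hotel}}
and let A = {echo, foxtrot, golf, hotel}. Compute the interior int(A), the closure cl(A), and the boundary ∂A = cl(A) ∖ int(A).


int(A) = {echo, golf, hotel}, cl(A) = {echo, foxtrot, golf, hotel}, ∂A = {foxtrot}.

Closed sets in (X, τ) are complements of opens:
  closed(X, τ) = {∅, {echo}, {foxtrot}, {golf}, {hotel}, {delta, foxtrot}, {echo, foxtrot}, {echo, golf}, {echo, hotel}, {foxtrot, golf}, {foxtrot, hotel}, {golf, hotel}, {delta, echo, foxtrot}, {delta, foxtrot, golf}, {delta, foxtrot, hotel}, {echo, foxtrot, golf}, {echo, foxtrot, hotel}, {echo, golf, hotel}, {foxtrot, golf, hotel}, {delta, echo, foxtrot, golf}, {delta, echo, foxtrot, hotel}, {delta, foxtrot, golf, hotel}, {echo, foxtrot, golf, hotel}, {delta, echo, foxtrot, golf, hotel}}.
int(A) = ⋃ {U ∈ τ : U ⊆ A}. Opens contained in A: ∅, {echo}, {golf}, {hotel}, {echo, golf}, {echo, hotel}, {golf, hotel}, {echo, golf, hotel}.
Taking the union of these: int(A) = {echo, golf, hotel}.
cl(A) = ⋂ {C closed : A ⊆ C}. Closed sets containing A: {echo, foxtrot, golf, hotel}, {delta, echo, foxtrot, golf, hotel}.
Intersecting these: cl(A) = {echo, foxtrot, golf, hotel}.
∂A = cl(A) ∖ int(A) = {echo, foxtrot, golf, hotel} ∖ {echo, golf, hotel} = {foxtrot}.


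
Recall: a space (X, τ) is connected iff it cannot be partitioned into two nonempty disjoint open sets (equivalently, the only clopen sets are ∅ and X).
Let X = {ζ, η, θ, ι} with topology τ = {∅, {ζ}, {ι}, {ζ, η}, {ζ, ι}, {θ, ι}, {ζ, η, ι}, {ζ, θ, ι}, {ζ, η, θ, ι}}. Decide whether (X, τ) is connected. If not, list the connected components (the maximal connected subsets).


(X, τ) is disconnected; components = [{ζ, η}, {θ, ι}].

Find clopen sets (U ∈ τ with X ∖ U ∈ τ):
  U = ∅, X ∖ U = {ζ, η, θ, ι} — both open, so U is clopen.
  U = {ζ, η}, X ∖ U = {θ, ι} — both open, so U is clopen.
  U = {θ, ι}, X ∖ U = {ζ, η} — both open, so U is clopen.
  U = {ζ, η, θ, ι}, X ∖ U = ∅ — both open, so U is clopen.
Nontrivial clopen(s) exist: e.g. {θ, ι}. So (X, τ) is disconnected.
Compute connected components by grouping points that agree on all clopens:
  component: {ζ, η}
  component: {θ, ι}


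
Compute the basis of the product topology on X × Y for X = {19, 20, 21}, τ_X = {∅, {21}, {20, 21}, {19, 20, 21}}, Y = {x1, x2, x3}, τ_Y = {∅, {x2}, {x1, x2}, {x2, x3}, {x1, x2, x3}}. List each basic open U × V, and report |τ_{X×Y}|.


Basis B = {∅ × ∅, {21} × {x2}, {20, 21} × {x2}, {21} × {x1, x2}, {21} × {x2, x3}, {19, 20, 21} × {x2}, {21} × {x1, x2, x3}, {20, 21} × {x1, x2}, {20, 21} × {x2, x3}, {19, 20, 21} × {x1, x2}, {19, 20, 21} × {x2, x3}, {20, 21} × {x1, x2, x3}, {19, 20, 21} × {x1, x2, x3}}; |τ_{X×Y}| = 30.

Enumerate products U × V with U ∈ τ_X, V ∈ τ_Y (deduplicated):
  ∅ × ∅ = {} (∅)
  {21} × {x2} = {(21,x2)}
  {20, 21} × {x2} = {(20,x2), (21,x2)}
  {21} × {x1, x2} = {(21,x1), (21,x2)}
  {21} × {x2, x3} = {(21,x2), (21,x3)}
  {19, 20, 21} × {x2} = {(19,x2), (20,x2), (21,x2)}
  {21} × {x1, x2, x3} = {(21,x1), (21,x2), (21,x3)}
  {20, 21} × {x1, x2} = {(20,x1), (20,x2), (21,x1), (21,x2)}
  {20, 21} × {x2, x3} = {(20,x2), (20,x3), (21,x2), (21,x3)}
  {19, 20, 21} × {x1, x2} = {(19,x1), (19,x2), (20,x1), (20,x2), (21,x1), (21,x2)}
  {19, 20, 21} × {x2, x3} = {(19,x2), (19,x3), (20,x2), (20,x3), (21,x2), (21,x3)}
  {20, 21} × {x1, x2, x3} = {(20,x1), (20,x2), (20,x3), (21,x1), (21,x2), (21,x3)}
  {19, 20, 21} × {x1, x2, x3} = {(19,x1), (19,x2), (19,x3), (20,x1), (20,x2), (20,x3), (21,x1), (21,x2), (21,x3)}
These 13 distinct sets form the basis B.
Close under arbitrary unions to get τ_{X×Y}; counting gives |τ_{X×Y}| = 30.


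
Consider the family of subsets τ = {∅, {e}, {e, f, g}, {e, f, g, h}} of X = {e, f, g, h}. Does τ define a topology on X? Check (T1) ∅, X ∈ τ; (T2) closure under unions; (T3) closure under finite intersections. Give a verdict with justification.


τ IS a topology on X.

Axiom (T1): ∅ ∈ τ? Yes; X ∈ τ? Yes.
Axiom (T2/T3): check pairwise unions and intersections of members of τ.
All pairwise intersections and unions checked — each lies in τ. Therefore τ satisfies (T1), (T2), (T3): it IS a topology on X.


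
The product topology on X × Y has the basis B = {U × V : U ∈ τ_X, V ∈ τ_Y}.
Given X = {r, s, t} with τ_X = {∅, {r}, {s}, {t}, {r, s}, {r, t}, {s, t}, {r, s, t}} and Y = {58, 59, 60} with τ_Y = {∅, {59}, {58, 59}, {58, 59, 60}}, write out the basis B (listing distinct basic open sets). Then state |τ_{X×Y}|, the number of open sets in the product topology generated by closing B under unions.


Basis B = {∅ × ∅, {r} × {59}, {s} × {59}, {t} × {59}, {r} × {58, 59}, {r, s} × {59}, {r, t} × {59}, {s} × {58, 59}, {s, t} × {59}, {t} × {58, 59}, {r} × {58, 59, 60}, {r, s, t} × {59}, {s} × {58, 59, 60}, {t} × {58, 59, 60}, {r, s} × {58, 59}, {r, t} × {58, 59}, {s, t} × {58, 59}, {r, s} × {58, 59, 60}, {r, t} × {58, 59, 60}, {r, s, t} × {58, 59}, {s, t} × {58, 59, 60}, {r, s, t} × {58, 59, 60}}; |τ_{X×Y}| = 64.

Enumerate products U × V with U ∈ τ_X, V ∈ τ_Y (deduplicated):
  ∅ × ∅ = {} (∅)
  {r} × {59} = {(r,59)}
  {s} × {59} = {(s,59)}
  {t} × {59} = {(t,59)}
  {r} × {58, 59} = {(r,58), (r,59)}
  {r, s} × {59} = {(r,59), (s,59)}
  {r, t} × {59} = {(r,59), (t,59)}
  {s} × {58, 59} = {(s,58), (s,59)}
  {s, t} × {59} = {(s,59), (t,59)}
  {t} × {58, 59} = {(t,58), (t,59)}
  {r} × {58, 59, 60} = {(r,58), (r,59), (r,60)}
  {r, s, t} × {59} = {(r,59), (s,59), (t,59)}
  {s} × {58, 59, 60} = {(s,58), (s,59), (s,60)}
  {t} × {58, 59, 60} = {(t,58), (t,59), (t,60)}
  {r, s} × {58, 59} = {(r,58), (r,59), (s,58), (s,59)}
  {r, t} × {58, 59} = {(r,58), (r,59), (t,58), (t,59)}
  {s, t} × {58, 59} = {(s,58), (s,59), (t,58), (t,59)}
  {r, s} × {58, 59, 60} = {(r,58), (r,59), (r,60), (s,58), (s,59), (s,60)}
  {r, t} × {58, 59, 60} = {(r,58), (r,59), (r,60), (t,58), (t,59), (t,60)}
  {r, s, t} × {58, 59} = {(r,58), (r,59), (s,58), (s,59), (t,58), (t,59)}
  {s, t} × {58, 59, 60} = {(s,58), (s,59), (s,60), (t,58), (t,59), (t,60)}
  {r, s, t} × {58, 59, 60} = {(r,58), (r,59), (r,60), (s,58), (s,59), (s,60), (t,58), (t,59), (t,60)}
These 22 distinct sets form the basis B.
Close under arbitrary unions to get τ_{X×Y}; counting gives |τ_{X×Y}| = 64.


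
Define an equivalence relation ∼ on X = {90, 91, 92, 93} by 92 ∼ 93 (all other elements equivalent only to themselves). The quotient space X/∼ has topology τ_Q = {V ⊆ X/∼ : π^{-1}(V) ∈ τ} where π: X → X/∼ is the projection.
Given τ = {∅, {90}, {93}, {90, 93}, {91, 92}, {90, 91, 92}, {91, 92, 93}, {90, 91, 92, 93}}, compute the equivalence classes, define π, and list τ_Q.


X/∼ = {[90], [91], [92=93]}; |τ_Q| = 4.

Equivalence classes: [90], [91], [92=93].
Quotient map π: X → X/∼ sends 90 ↦ [90], 91 ↦ [91], 92 ↦ [92=93], 93 ↦ [92=93].
For each subset V ⊆ X/∼, compute π^{-1}(V) ⊆ X and check whether π^{-1}(V) ∈ τ. V is open in τ_Q iff π^{-1}(V) ∈ τ.
  V = {}: π^{-1}(V) = ∅ ∈ τ ✓.
  V = {[90]}: π^{-1}(V) = {90} ∈ τ ✓.
  V = {[91]}: π^{-1}(V) = {91} ∉ τ ✗.
  V = {[90], [91]}: π^{-1}(V) = {90, 91} ∉ τ ✗.
  V = {[92=93]}: π^{-1}(V) = {92, 93} ∉ τ ✗.
  V = {[90], [92=93]}: π^{-1}(V) = {90, 92, 93} ∉ τ ✗.
  V = {[91], [92=93]}: π^{-1}(V) = {91, 92, 93} ∈ τ ✓.
  V = {[90], [91], [92=93]}: π^{-1}(V) = {90, 91, 92, 93} ∈ τ ✓.
Open sets in the quotient: τ_Q = {{}, {[90]}, {[91], [92=93]}, {[90], [91], [92=93]}} (4 elements).


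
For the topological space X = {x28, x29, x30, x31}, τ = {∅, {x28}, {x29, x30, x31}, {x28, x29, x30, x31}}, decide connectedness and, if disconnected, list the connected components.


(X, τ) is disconnected; components = [{x28}, {x29, x30, x31}].

Find clopen sets (U ∈ τ with X ∖ U ∈ τ):
  U = ∅, X ∖ U = {x28, x29, x30, x31} — both open, so U is clopen.
  U = {x28}, X ∖ U = {x29, x30, x31} — both open, so U is clopen.
  U = {x29, x30, x31}, X ∖ U = {x28} — both open, so U is clopen.
  U = {x28, x29, x30, x31}, X ∖ U = ∅ — both open, so U is clopen.
Nontrivial clopen(s) exist: e.g. {x29, x30, x31}. So (X, τ) is disconnected.
Compute connected components by grouping points that agree on all clopens:
  component: {x28}
  component: {x29, x30, x31}


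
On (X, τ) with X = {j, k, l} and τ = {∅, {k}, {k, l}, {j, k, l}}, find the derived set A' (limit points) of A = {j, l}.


A' = {j}

For each x ∈ X, list the open sets U ∈ τ with x ∈ U, then check whether U ∩ (A ∖ {x}) ≠ ∅ for every such U.
  x = j: opens ∋ x are {j, k, l}; each meets A ∖ {j}, so x IS a limit point.
  x = k: open {k} ∋ x has {k} ∩ (A ∖ {k}) = ∅, so x is NOT a limit point.
  x = l: open {k, l} ∋ x has {k, l} ∩ (A ∖ {l}) = ∅, so x is NOT a limit point.
Collecting: A' = {j}.


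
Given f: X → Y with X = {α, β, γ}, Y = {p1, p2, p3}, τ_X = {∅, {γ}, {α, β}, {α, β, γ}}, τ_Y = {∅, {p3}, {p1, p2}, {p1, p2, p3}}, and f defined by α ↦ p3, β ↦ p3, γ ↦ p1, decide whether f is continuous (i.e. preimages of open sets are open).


f IS continuous.

Compute f^{-1}(U) for each U ∈ τ_Y:
  U = ∅: f^{-1}(U) = ∅ ∈ τ_X ✓.
  U = {p3}: f^{-1}(U) = {α, β} ∈ τ_X ✓.
  U = {p1, p2}: f^{-1}(U) = {γ} ∈ τ_X ✓.
  U = {p1, p2, p3}: f^{-1}(U) = {α, β, γ} ∈ τ_X ✓.
Every preimage lies in τ_X, so f IS continuous.


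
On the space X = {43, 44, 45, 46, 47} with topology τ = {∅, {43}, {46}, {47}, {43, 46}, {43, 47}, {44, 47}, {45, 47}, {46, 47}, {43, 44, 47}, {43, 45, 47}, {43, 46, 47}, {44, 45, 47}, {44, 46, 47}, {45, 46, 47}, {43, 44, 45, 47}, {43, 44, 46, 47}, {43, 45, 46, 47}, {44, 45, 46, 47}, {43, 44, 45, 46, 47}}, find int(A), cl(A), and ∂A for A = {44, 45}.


int(A) = ∅, cl(A) = {44, 45}, ∂A = {44, 45}.

Closed sets in (X, τ) are complements of opens:
  closed(X, τ) = {∅, {43}, {44}, {45}, {46}, {43, 44}, {43, 45}, {43, 46}, {44, 45}, {44, 46}, {45, 46}, {43, 44, 45}, {43, 44, 46}, {43, 45, 46}, {44, 45, 46}, {44, 45, 47}, {43, 44, 45, 46}, {43, 44, 45, 47}, {44, 45, 46, 47}, {43, 44, 45, 46, 47}}.
int(A) = ⋃ {U ∈ τ : U ⊆ A}. Opens contained in A: ∅.
Taking the union of these: int(A) = ∅.
cl(A) = ⋂ {C closed : A ⊆ C}. Closed sets containing A: {44, 45}, {43, 44, 45}, {44, 45, 46}, {44, 45, 47}, {43, 44, 45, 46}, {43, 44, 45, 47}, {44, 45, 46, 47}, {43, 44, 45, 46, 47}.
Intersecting these: cl(A) = {44, 45}.
∂A = cl(A) ∖ int(A) = {44, 45} ∖ ∅ = {44, 45}.


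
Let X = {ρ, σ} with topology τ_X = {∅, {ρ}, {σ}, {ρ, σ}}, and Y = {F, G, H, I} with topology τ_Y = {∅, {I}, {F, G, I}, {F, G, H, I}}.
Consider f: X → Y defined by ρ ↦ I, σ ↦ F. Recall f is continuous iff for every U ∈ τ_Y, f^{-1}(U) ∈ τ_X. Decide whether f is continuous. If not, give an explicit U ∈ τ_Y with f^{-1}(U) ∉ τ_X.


f IS continuous.

Compute f^{-1}(U) for each U ∈ τ_Y:
  U = ∅: f^{-1}(U) = ∅ ∈ τ_X ✓.
  U = {I}: f^{-1}(U) = {ρ} ∈ τ_X ✓.
  U = {F, G, I}: f^{-1}(U) = {ρ, σ} ∈ τ_X ✓.
  U = {F, G, H, I}: f^{-1}(U) = {ρ, σ} ∈ τ_X ✓.
Every preimage lies in τ_X, so f IS continuous.


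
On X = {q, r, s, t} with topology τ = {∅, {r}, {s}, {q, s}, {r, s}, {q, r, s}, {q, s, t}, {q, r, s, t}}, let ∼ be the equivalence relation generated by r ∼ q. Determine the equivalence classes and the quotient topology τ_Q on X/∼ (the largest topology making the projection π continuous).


X/∼ = {[q=r], [s], [t]}; |τ_Q| = 4.

Equivalence classes: [q=r], [s], [t].
Quotient map π: X → X/∼ sends q ↦ [q=r], r ↦ [q=r], s ↦ [s], t ↦ [t].
For each subset V ⊆ X/∼, compute π^{-1}(V) ⊆ X and check whether π^{-1}(V) ∈ τ. V is open in τ_Q iff π^{-1}(V) ∈ τ.
  V = {}: π^{-1}(V) = ∅ ∈ τ ✓.
  V = {[q=r]}: π^{-1}(V) = {q, r} ∉ τ ✗.
  V = {[s]}: π^{-1}(V) = {s} ∈ τ ✓.
  V = {[q=r], [s]}: π^{-1}(V) = {q, r, s} ∈ τ ✓.
  V = {[t]}: π^{-1}(V) = {t} ∉ τ ✗.
  V = {[q=r], [t]}: π^{-1}(V) = {q, r, t} ∉ τ ✗.
  V = {[s], [t]}: π^{-1}(V) = {s, t} ∉ τ ✗.
  V = {[q=r], [s], [t]}: π^{-1}(V) = {q, r, s, t} ∈ τ ✓.
Open sets in the quotient: τ_Q = {{}, {[s]}, {[q=r], [s]}, {[q=r], [s], [t]}} (4 elements).


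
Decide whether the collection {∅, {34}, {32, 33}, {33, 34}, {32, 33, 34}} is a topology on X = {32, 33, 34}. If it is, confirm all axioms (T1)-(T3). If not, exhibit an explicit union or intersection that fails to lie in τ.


τ is NOT a topology on X.

Axiom (T1): ∅ ∈ τ? Yes; X ∈ τ? Yes.
Axiom (T2/T3): check pairwise unions and intersections of members of τ.
Counterexample for (T3): {32, 33} ∩ {33, 34} = {33} ∉ τ. Therefore τ is NOT a topology.


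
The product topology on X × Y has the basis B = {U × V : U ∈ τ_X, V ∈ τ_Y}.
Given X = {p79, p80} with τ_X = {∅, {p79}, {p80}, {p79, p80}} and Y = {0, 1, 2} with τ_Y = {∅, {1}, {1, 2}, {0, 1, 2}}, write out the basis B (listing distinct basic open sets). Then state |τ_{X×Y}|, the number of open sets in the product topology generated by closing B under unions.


Basis B = {∅ × ∅, {p79} × {1}, {p80} × {1}, {p79} × {1, 2}, {p79, p80} × {1}, {p80} × {1, 2}, {p79} × {0, 1, 2}, {p80} × {0, 1, 2}, {p79, p80} × {1, 2}, {p79, p80} × {0, 1, 2}}; |τ_{X×Y}| = 16.

Enumerate products U × V with U ∈ τ_X, V ∈ τ_Y (deduplicated):
  ∅ × ∅ = {} (∅)
  {p79} × {1} = {(p79,1)}
  {p80} × {1} = {(p80,1)}
  {p79} × {1, 2} = {(p79,1), (p79,2)}
  {p79, p80} × {1} = {(p79,1), (p80,1)}
  {p80} × {1, 2} = {(p80,1), (p80,2)}
  {p79} × {0, 1, 2} = {(p79,0), (p79,1), (p79,2)}
  {p80} × {0, 1, 2} = {(p80,0), (p80,1), (p80,2)}
  {p79, p80} × {1, 2} = {(p79,1), (p79,2), (p80,1), (p80,2)}
  {p79, p80} × {0, 1, 2} = {(p79,0), (p79,1), (p79,2), (p80,0), (p80,1), (p80,2)}
These 10 distinct sets form the basis B.
Close under arbitrary unions to get τ_{X×Y}; counting gives |τ_{X×Y}| = 16.
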